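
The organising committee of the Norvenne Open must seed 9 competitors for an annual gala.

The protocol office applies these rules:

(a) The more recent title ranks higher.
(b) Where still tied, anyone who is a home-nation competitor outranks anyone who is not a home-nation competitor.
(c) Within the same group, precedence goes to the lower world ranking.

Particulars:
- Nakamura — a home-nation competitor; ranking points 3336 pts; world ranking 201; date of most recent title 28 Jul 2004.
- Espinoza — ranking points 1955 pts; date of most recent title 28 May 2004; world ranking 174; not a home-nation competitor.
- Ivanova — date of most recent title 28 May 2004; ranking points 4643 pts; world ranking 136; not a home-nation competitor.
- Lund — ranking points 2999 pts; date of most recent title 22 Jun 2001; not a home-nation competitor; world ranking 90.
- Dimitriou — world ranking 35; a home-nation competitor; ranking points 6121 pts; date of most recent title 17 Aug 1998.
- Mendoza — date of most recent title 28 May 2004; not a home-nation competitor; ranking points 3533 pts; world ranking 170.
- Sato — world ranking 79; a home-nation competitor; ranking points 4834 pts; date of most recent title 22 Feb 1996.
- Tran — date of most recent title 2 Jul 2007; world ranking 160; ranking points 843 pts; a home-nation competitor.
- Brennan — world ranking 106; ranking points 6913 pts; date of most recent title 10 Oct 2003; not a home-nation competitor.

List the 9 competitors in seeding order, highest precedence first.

Tran, Nakamura, Ivanova, Mendoza, Espinoza, Brennan, Lund, Dimitriou, Sato

By date of most recent title (later first): Tran (2 Jul 2007); then Nakamura (28 Jul 2004); then Ivanova, Mendoza and Espinoza (each 28 May 2004); then Brennan (10 Oct 2003); then Lund (22 Jun 2001); then Dimitriou (17 Aug 1998); then Sato (22 Feb 1996).
Ivanova, Mendoza and Espinoza are each not a home-nation competitor, so the next rule applies.
Among Ivanova, Mendoza and Espinoza, by world ranking (lower first): Ivanova (136) before Mendoza (170) before Espinoza (174).
Full order: Tran, Nakamura, Ivanova, Mendoza, Espinoza, Brennan, Lund, Dimitriou, Sato.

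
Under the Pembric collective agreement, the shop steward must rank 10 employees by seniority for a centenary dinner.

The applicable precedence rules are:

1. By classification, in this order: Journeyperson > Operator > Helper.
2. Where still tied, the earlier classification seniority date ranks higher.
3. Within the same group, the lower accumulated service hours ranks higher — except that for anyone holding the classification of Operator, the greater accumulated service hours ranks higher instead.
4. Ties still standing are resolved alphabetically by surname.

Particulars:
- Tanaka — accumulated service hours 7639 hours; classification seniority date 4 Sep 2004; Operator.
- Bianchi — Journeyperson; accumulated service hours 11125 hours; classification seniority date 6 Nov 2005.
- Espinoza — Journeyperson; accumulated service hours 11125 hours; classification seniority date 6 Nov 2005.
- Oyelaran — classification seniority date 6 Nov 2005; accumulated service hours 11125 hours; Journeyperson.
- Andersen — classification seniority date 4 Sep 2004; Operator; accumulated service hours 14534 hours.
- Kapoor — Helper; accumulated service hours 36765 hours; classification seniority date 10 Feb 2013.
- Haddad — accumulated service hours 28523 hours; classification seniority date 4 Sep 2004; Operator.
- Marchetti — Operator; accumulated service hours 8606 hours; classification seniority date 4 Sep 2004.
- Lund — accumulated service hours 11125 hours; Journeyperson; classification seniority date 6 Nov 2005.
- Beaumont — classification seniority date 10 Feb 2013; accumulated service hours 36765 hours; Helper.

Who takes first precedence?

Bianchi

By classification: Bianchi, Espinoza, Lund and Oyelaran (Journeyperson); then Haddad, Andersen, Marchetti and Tanaka (Operator); then Beaumont and Kapoor (Helper).
Bianchi, Espinoza, Lund and Oyelaran all have classification seniority date 6 Nov 2005, so the next rule applies.
Bianchi, Espinoza, Lund and Oyelaran all have accumulated service hours 11125 hours, so the next rule applies.
Among Bianchi, Espinoza, Lund and Oyelaran, alphabetically by surname: Bianchi before Espinoza before Lund before Oyelaran.
Haddad, Andersen, Marchetti and Tanaka all have classification seniority date 4 Sep 2004, so the next rule applies.
Among Haddad, Andersen, Marchetti and Tanaka, by accumulated service hours (higher first) (reversed rule for this group): Haddad (28523 hours) before Andersen (14534 hours) before Marchetti (8606 hours) before Tanaka (7639 hours).
Beaumont and Kapoor both have classification seniority date 10 Feb 2013, so the next rule applies.
Beaumont and Kapoor both have accumulated service hours 36765 hours, so the next rule applies.
Among Beaumont and Kapoor, alphabetically by surname: Beaumont before Kapoor.
Order: Bianchi, Espinoza, Lund, Oyelaran, Haddad, Andersen, Marchetti, Tanaka, Beaumont, Kapoor.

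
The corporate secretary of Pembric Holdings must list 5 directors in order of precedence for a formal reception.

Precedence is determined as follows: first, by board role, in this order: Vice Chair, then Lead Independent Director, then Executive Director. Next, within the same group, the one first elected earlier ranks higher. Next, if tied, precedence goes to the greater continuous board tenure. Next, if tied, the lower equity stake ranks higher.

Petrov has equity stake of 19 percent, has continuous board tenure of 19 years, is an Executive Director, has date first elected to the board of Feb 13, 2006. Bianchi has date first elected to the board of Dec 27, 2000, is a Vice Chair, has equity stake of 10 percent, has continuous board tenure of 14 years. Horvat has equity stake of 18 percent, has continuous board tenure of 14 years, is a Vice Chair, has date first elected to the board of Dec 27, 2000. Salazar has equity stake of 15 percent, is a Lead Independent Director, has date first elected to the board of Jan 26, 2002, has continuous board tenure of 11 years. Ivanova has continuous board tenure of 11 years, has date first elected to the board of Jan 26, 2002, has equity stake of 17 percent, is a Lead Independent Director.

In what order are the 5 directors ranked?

Bianchi, Horvat, Salazar, Ivanova, Petrov

By board role: Bianchi and Horvat (Vice Chair); then Salazar and Ivanova (Lead Independent Director); then Petrov (Executive Director).
Bianchi and Horvat both have date first elected to the board Dec 27, 2000, so the next rule applies.
Bianchi and Horvat both have continuous board tenure 14 years, so the next rule applies.
Among Bianchi and Horvat, by equity stake (lower first): Bianchi (10 percent) before Horvat (18 percent).
Salazar and Ivanova both have date first elected to the board Jan 26, 2002, so the next rule applies.
Salazar and Ivanova both have continuous board tenure 11 years, so the next rule applies.
Among Salazar and Ivanova, by equity stake (lower first): Salazar (15 percent) before Ivanova (17 percent).
Full order: Bianchi, Horvat, Salazar, Ivanova, Petrov.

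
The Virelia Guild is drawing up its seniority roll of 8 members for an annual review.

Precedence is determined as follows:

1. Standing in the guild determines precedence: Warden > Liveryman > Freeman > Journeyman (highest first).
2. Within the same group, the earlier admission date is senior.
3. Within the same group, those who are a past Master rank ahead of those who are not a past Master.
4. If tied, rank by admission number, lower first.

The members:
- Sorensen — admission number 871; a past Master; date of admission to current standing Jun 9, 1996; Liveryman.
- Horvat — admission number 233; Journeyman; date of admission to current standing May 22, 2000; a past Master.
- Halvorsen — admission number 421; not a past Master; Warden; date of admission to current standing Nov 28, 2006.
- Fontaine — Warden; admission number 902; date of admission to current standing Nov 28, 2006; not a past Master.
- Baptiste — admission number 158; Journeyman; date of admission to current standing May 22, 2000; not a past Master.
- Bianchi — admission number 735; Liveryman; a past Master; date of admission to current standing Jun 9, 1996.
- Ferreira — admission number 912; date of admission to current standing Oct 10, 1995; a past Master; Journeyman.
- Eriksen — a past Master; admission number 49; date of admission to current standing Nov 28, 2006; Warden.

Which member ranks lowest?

Baptiste

By standing in the guild: Eriksen, Halvorsen and Fontaine (Warden); then Bianchi and Sorensen (Liveryman); then Ferreira, Horvat and Baptiste (Journeyman).
Eriksen, Halvorsen and Fontaine all have date of admission to current standing Nov 28, 2006, so the next rule applies.
Among Eriksen, Halvorsen and Fontaine, a past Master before not a past Master: Eriksen (a past Master) before Halvorsen and Fontaine (not a past Master).
Among Halvorsen and Fontaine, by admission number (lower first): Halvorsen (421) before Fontaine (902).
Bianchi and Sorensen both have date of admission to current standing Jun 9, 1996, so the next rule applies.
Bianchi and Sorensen are each a past Master, so the next rule applies.
Among Bianchi and Sorensen, by admission number (lower first): Bianchi (735) before Sorensen (871).
Among Ferreira, Horvat and Baptiste, by date of admission to current standing (earlier first): Ferreira (Oct 10, 1995) before Horvat and Baptiste (May 22, 2000).
Among Horvat and Baptiste, a past Master before not a past Master: Horvat (a past Master) before Baptiste (not a past Master).
Order: Eriksen, Halvorsen, Fontaine, Bianchi, Sorensen, Ferreira, Horvat, Baptiste.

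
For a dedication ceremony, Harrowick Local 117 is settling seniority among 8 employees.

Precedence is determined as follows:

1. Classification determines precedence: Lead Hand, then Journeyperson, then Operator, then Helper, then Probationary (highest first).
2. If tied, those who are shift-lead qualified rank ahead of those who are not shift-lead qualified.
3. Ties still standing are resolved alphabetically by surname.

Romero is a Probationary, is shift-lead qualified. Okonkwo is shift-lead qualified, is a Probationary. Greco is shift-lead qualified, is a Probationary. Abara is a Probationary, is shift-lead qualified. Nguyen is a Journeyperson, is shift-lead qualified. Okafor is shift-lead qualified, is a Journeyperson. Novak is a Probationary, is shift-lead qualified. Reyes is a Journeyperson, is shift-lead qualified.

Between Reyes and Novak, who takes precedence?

By classification: Nguyen, Okafor and Reyes (Journeyperson); then Abara, Greco, Novak, Okonkwo and Romero (Probationary).
Nguyen, Okafor and Reyes are each shift-lead qualified, so the next rule applies.
Among Nguyen, Okafor and Reyes, alphabetically by surname: Nguyen before Okafor before Reyes.
Abara, Greco, Novak, Okonkwo and Romero are each shift-lead qualified, so the next rule applies.
Among Abara, Greco, Novak, Okonkwo and Romero, alphabetically by surname: Abara before Greco before Novak before Okonkwo before Romero.
So Reyes takes precedence.

Reyes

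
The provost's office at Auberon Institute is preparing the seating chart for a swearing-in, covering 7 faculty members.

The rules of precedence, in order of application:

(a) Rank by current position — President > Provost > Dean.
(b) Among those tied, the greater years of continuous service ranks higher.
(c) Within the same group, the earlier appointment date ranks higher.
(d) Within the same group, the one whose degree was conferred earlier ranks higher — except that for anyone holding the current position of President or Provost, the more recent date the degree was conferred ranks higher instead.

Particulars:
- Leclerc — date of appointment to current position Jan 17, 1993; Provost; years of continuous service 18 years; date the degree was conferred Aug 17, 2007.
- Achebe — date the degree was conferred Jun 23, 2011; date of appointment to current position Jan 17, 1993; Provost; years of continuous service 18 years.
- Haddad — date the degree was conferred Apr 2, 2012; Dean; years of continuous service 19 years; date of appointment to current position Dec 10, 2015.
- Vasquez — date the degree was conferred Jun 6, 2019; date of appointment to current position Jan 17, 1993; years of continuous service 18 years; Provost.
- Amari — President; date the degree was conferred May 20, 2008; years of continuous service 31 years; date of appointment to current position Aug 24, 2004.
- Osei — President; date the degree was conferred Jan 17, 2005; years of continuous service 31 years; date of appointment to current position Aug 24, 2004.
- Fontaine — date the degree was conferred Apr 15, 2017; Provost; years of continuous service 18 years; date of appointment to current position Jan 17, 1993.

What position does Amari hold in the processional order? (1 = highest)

1

By current position: Amari and Osei (President); then Vasquez, Fontaine, Achebe and Leclerc (Provost); then Haddad (Dean).
Amari and Osei both have years of continuous service 31 years, so the next rule applies.
Amari and Osei both have date of appointment to current position Aug 24, 2004, so the next rule applies.
Among Amari and Osei, by date the degree was conferred (later first) (reversed rule for this group): Amari (May 20, 2008) before Osei (Jan 17, 2005).
Vasquez, Fontaine, Achebe and Leclerc all have years of continuous service 18 years, so the next rule applies.
Vasquez, Fontaine, Achebe and Leclerc all have date of appointment to current position Jan 17, 1993, so the next rule applies.
Among Vasquez, Fontaine, Achebe and Leclerc, by date the degree was conferred (later first) (reversed rule for this group): Vasquez (Jun 6, 2019) before Fontaine (Apr 15, 2017) before Achebe (Jun 23, 2011) before Leclerc (Aug 17, 2007).
Order: Amari, Osei, Vasquez, Fontaine, Achebe, Leclerc, Haddad. So position 1.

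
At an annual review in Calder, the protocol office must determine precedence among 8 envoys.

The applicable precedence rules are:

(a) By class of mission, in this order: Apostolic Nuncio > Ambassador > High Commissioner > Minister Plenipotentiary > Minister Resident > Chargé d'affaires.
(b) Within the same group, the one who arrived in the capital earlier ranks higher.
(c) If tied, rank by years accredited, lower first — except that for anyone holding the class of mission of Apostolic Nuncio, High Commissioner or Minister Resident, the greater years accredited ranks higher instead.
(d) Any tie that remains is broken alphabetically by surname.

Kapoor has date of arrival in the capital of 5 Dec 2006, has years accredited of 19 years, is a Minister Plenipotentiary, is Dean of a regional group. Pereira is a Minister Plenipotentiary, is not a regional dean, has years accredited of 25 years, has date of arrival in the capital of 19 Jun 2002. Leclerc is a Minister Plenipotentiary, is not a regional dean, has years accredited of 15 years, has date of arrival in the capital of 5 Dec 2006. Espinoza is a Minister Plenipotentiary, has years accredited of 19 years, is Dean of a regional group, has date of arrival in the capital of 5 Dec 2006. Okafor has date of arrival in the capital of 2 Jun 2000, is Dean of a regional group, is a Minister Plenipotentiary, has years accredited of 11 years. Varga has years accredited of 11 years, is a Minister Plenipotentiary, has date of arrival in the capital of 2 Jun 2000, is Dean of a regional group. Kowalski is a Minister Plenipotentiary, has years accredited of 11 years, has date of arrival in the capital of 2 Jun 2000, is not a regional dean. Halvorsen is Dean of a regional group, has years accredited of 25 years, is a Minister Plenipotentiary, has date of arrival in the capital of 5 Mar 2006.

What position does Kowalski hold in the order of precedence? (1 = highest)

By class of mission: Kowalski, Okafor, Varga, Pereira, Halvorsen, Leclerc, Espinoza and Kapoor (Minister Plenipotentiary).
Among Kowalski, Okafor, Varga, Pereira, Halvorsen, Leclerc, Espinoza and Kapoor, by date of arrival in the capital (earlier first): Kowalski, Okafor and Varga (2 Jun 2000) before Pereira (19 Jun 2002) before Halvorsen (5 Mar 2006) before Leclerc, Espinoza and Kapoor (5 Dec 2006).
Kowalski, Okafor and Varga all have years accredited 11 years, so the next rule applies.
Among Kowalski, Okafor and Varga, alphabetically by surname: Kowalski before Okafor before Varga.
Among Leclerc, Espinoza and Kapoor, by years accredited (lower first): Leclerc (15 years) before Espinoza and Kapoor (19 years).
Among Espinoza and Kapoor, alphabetically by surname: Espinoza before Kapoor.
Order: Kowalski, Okafor, Varga, Pereira, Halvorsen, Leclerc, Espinoza, Kapoor. So position 1.

1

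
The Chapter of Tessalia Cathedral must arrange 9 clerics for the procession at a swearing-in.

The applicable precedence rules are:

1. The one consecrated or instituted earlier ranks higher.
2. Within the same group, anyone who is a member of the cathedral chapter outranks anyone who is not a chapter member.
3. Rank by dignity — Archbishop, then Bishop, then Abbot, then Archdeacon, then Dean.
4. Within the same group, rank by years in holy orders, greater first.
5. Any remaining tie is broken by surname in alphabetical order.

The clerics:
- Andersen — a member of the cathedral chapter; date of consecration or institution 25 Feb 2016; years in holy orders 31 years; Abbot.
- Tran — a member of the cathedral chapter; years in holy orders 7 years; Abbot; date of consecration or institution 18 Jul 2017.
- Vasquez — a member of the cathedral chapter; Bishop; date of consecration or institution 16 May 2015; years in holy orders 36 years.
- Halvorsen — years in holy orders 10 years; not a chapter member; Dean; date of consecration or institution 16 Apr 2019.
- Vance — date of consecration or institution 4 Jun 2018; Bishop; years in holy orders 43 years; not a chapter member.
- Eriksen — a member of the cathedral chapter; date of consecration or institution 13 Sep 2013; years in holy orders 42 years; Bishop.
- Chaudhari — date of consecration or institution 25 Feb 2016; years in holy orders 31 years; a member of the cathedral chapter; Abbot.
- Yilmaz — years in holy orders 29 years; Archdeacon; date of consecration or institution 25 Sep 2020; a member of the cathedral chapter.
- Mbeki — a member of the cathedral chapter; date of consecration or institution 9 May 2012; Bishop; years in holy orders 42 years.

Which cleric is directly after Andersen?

By date of consecration or institution (earlier first): Mbeki (9 May 2012); then Eriksen (13 Sep 2013); then Vasquez (16 May 2015); then Andersen and Chaudhari (both 25 Feb 2016); then Tran (18 Jul 2017); then Vance (4 Jun 2018); then Halvorsen (16 Apr 2019); then Yilmaz (25 Sep 2020).
Andersen and Chaudhari are each a member of the cathedral chapter, so the next rule applies.
Andersen and Chaudhari are each Abbot, so the next rule applies.
Andersen and Chaudhari both have years in holy orders 31 years, so the next rule applies.
Among Andersen and Chaudhari, alphabetically by surname: Andersen before Chaudhari.
Order: Mbeki, Eriksen, Vasquez, Andersen, Chaudhari, Tran, Vance, Halvorsen, Yilmaz.

Chaudhari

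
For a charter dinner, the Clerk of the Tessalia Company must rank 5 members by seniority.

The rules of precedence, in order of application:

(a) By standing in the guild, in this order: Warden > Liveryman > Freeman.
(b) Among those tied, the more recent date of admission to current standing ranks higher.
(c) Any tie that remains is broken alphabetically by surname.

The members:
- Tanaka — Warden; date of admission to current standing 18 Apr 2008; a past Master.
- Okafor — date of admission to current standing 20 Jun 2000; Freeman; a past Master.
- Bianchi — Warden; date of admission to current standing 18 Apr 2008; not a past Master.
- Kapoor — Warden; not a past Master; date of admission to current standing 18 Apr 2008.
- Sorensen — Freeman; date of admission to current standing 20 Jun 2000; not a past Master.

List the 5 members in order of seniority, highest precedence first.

Bianchi, Kapoor, Tanaka, Okafor, Sorensen

By standing in the guild: Bianchi, Kapoor and Tanaka (Warden); then Okafor and Sorensen (Freeman).
Bianchi, Kapoor and Tanaka all have date of admission to current standing 18 Apr 2008, so the next rule applies.
Among Bianchi, Kapoor and Tanaka, alphabetically by surname: Bianchi before Kapoor before Tanaka.
Okafor and Sorensen both have date of admission to current standing 20 Jun 2000, so the next rule applies.
Among Okafor and Sorensen, alphabetically by surname: Okafor before Sorensen.
Full order: Bianchi, Kapoor, Tanaka, Okafor, Sorensen.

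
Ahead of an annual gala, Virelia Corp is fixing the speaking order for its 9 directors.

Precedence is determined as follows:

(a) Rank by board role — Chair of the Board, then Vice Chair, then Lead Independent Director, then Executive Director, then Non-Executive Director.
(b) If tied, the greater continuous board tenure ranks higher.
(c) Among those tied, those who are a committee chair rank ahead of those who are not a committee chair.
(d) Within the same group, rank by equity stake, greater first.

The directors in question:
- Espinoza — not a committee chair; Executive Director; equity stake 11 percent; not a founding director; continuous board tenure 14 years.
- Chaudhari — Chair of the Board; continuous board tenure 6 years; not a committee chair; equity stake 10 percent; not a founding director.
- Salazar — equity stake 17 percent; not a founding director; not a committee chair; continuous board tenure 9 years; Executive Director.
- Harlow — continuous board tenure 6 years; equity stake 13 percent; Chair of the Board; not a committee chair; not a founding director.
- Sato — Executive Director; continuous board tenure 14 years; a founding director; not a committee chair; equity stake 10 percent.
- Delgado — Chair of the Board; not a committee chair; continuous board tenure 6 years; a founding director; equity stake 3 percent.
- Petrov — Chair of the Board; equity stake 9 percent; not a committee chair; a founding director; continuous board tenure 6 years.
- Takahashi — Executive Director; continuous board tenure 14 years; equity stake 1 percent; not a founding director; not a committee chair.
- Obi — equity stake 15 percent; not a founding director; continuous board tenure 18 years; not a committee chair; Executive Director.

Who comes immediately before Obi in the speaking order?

Delgado

By board role: Harlow, Chaudhari, Petrov and Delgado (Chair of the Board); then Obi, Espinoza, Sato, Takahashi and Salazar (Executive Director).
Harlow, Chaudhari, Petrov and Delgado all have continuous board tenure 6 years, so the next rule applies.
Harlow, Chaudhari, Petrov and Delgado are each not a committee chair, so the next rule applies.
Among Harlow, Chaudhari, Petrov and Delgado, by equity stake (higher first): Harlow (13 percent) before Chaudhari (10 percent) before Petrov (9 percent) before Delgado (3 percent).
Among Obi, Espinoza, Sato, Takahashi and Salazar, by continuous board tenure (higher first): Obi (18 years) before Espinoza, Sato and Takahashi (14 years) before Salazar (9 years).
Espinoza, Sato and Takahashi are each not a committee chair, so the next rule applies.
Among Espinoza, Sato and Takahashi, by equity stake (higher first): Espinoza (11 percent) before Sato (10 percent) before Takahashi (1 percent).
Order: Harlow, Chaudhari, Petrov, Delgado, Obi, Espinoza, Sato, Takahashi, Salazar.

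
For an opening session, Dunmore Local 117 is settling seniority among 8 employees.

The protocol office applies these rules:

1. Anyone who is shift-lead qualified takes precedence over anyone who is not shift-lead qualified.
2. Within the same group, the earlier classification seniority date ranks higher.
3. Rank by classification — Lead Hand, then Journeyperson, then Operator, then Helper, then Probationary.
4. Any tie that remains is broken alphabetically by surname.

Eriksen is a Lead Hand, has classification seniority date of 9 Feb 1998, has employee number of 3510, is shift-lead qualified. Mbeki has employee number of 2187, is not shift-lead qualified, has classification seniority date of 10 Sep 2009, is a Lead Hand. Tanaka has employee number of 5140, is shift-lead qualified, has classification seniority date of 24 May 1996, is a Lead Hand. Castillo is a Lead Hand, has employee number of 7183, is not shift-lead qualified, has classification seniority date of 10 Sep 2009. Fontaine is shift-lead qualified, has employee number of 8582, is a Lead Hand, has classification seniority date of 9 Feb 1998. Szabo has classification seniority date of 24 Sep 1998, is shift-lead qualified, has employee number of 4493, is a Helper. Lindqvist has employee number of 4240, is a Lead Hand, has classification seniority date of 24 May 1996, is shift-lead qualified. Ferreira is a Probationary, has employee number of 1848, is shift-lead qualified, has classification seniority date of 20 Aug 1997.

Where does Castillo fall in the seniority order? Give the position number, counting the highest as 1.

By the first rule: Lindqvist, Tanaka, Ferreira, Eriksen, Fontaine and Szabo (each shift-lead qualified); then Castillo and Mbeki (both not shift-lead qualified).
Among Lindqvist, Tanaka, Ferreira, Eriksen, Fontaine and Szabo, by classification seniority date (earlier first): Lindqvist and Tanaka (24 May 1996) before Ferreira (20 Aug 1997) before Eriksen and Fontaine (9 Feb 1998) before Szabo (24 Sep 1998).
Lindqvist and Tanaka are each Lead Hand, so the next rule applies.
Among Lindqvist and Tanaka, alphabetically by surname: Lindqvist before Tanaka.
Eriksen and Fontaine are each Lead Hand, so the next rule applies.
Among Eriksen and Fontaine, alphabetically by surname: Eriksen before Fontaine.
Castillo and Mbeki both have classification seniority date 10 Sep 2009, so the next rule applies.
Castillo and Mbeki are each Lead Hand, so the next rule applies.
Among Castillo and Mbeki, alphabetically by surname: Castillo before Mbeki.
Order: Lindqvist, Tanaka, Ferreira, Eriksen, Fontaine, Szabo, Castillo, Mbeki. So position 7.

7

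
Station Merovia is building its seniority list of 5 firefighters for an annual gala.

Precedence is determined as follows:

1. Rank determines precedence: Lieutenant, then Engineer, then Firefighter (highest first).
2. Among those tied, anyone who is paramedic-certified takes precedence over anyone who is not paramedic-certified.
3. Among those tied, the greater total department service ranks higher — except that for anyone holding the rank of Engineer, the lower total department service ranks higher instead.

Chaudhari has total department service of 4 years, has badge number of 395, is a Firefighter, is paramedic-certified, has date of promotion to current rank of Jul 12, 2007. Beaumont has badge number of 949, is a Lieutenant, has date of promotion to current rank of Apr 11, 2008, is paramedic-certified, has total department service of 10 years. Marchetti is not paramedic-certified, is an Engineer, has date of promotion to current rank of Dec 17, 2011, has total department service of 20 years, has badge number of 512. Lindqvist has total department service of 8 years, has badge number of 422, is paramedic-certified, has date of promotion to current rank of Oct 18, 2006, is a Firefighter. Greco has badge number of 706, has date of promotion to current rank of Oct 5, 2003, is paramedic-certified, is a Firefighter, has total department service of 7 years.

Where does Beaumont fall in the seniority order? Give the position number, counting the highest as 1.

By rank: Beaumont (Lieutenant); then Marchetti (Engineer); then Lindqvist, Greco and Chaudhari (Firefighter).
Lindqvist, Greco and Chaudhari are each paramedic-certified, so the next rule applies.
Among Lindqvist, Greco and Chaudhari, by total department service (higher first): Lindqvist (8 years) before Greco (7 years) before Chaudhari (4 years).
Order: Beaumont, Marchetti, Lindqvist, Greco, Chaudhari. So position 1.

1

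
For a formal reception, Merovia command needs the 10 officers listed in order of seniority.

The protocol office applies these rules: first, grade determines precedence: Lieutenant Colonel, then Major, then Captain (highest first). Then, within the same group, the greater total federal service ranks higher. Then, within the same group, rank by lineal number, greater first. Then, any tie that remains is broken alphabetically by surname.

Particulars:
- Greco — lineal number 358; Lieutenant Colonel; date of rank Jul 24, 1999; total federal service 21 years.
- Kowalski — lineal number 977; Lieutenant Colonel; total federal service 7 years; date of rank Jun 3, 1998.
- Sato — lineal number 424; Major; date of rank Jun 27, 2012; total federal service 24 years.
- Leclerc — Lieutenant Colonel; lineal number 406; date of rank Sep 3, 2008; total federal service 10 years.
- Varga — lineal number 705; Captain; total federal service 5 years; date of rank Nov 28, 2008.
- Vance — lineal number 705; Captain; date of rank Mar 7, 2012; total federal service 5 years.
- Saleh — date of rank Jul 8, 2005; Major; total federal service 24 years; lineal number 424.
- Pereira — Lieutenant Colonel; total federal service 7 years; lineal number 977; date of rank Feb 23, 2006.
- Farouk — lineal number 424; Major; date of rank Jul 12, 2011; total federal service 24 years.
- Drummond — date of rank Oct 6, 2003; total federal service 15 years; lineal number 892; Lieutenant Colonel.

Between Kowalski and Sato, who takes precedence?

Kowalski

By grade: Greco, Drummond, Leclerc, Kowalski and Pereira (Lieutenant Colonel); then Farouk, Saleh and Sato (Major); then Vance and Varga (Captain).
Among Greco, Drummond, Leclerc, Kowalski and Pereira, by total federal service (higher first): Greco (21 years) before Drummond (15 years) before Leclerc (10 years) before Kowalski and Pereira (7 years).
Kowalski and Pereira both have lineal number 977, so the next rule applies.
Among Kowalski and Pereira, alphabetically by surname: Kowalski before Pereira.
Farouk, Saleh and Sato all have total federal service 24 years, so the next rule applies.
Farouk, Saleh and Sato all have lineal number 424, so the next rule applies.
Among Farouk, Saleh and Sato, alphabetically by surname: Farouk before Saleh before Sato.
Vance and Varga both have total federal service 5 years, so the next rule applies.
Vance and Varga both have lineal number 705, so the next rule applies.
Among Vance and Varga, alphabetically by surname: Vance before Varga.
So Kowalski takes precedence.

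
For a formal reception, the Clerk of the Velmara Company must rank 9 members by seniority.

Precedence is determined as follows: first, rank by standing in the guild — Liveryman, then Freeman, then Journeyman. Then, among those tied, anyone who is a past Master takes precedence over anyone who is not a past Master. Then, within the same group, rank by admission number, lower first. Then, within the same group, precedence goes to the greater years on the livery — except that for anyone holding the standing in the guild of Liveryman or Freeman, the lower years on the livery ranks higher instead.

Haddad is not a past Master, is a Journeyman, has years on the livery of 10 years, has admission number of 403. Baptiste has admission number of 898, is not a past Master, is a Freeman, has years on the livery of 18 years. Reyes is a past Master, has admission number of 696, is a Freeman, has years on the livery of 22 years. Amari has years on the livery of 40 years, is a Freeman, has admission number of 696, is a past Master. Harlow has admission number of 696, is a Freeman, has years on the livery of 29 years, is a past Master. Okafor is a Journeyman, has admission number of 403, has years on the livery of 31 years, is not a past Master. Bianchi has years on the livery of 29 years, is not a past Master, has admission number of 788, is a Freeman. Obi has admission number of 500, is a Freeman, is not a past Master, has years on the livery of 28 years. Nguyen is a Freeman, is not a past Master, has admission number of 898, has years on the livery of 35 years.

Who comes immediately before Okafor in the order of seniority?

By standing in the guild: Reyes, Harlow, Amari, Obi, Bianchi, Baptiste and Nguyen (Freeman); then Okafor and Haddad (Journeyman).
Among Reyes, Harlow, Amari, Obi, Bianchi, Baptiste and Nguyen, a past Master before not a past Master: Reyes, Harlow and Amari (a past Master) before Obi, Bianchi, Baptiste and Nguyen (not a past Master).
Reyes, Harlow and Amari all have admission number 696, so the next rule applies.
Among Reyes, Harlow and Amari, by years on the livery (lower first) (reversed rule for this group): Reyes (22 years) before Harlow (29 years) before Amari (40 years).
Among Obi, Bianchi, Baptiste and Nguyen, by admission number (lower first): Obi (500) before Bianchi (788) before Baptiste and Nguyen (898).
Among Baptiste and Nguyen, by years on the livery (lower first) (reversed rule for this group): Baptiste (18 years) before Nguyen (35 years).
Okafor and Haddad are each not a past Master, so the next rule applies.
Okafor and Haddad both have admission number 403, so the next rule applies.
Among Okafor and Haddad, by years on the livery (higher first): Okafor (31 years) before Haddad (10 years).
Order: Reyes, Harlow, Amari, Obi, Bianchi, Baptiste, Nguyen, Okafor, Haddad.

Nguyen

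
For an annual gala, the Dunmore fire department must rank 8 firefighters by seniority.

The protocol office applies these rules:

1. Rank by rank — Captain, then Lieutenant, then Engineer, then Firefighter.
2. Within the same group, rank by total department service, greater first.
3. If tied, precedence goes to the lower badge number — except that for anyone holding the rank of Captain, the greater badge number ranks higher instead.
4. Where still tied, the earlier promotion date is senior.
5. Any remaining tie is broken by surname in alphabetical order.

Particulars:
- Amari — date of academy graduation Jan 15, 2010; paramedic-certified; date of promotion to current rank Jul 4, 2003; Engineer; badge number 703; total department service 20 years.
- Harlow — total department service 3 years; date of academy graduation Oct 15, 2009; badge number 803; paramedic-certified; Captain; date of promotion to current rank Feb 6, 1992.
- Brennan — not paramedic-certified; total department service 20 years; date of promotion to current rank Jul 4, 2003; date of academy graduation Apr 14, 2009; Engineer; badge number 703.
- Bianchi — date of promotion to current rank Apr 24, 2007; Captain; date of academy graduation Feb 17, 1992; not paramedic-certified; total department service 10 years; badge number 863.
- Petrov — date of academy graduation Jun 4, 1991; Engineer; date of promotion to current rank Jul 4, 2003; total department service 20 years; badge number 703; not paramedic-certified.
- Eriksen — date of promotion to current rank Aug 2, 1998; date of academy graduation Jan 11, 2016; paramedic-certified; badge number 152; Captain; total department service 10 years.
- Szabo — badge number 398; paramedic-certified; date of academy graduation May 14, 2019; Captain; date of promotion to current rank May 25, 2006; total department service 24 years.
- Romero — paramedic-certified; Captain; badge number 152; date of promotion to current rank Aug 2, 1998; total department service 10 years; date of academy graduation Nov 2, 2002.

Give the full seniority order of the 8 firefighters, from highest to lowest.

By rank: Szabo, Bianchi, Eriksen, Romero and Harlow (Captain); then Amari, Brennan and Petrov (Engineer).
Among Szabo, Bianchi, Eriksen, Romero and Harlow, by total department service (higher first): Szabo (24 years) before Bianchi, Eriksen and Romero (10 years) before Harlow (3 years).
Among Bianchi, Eriksen and Romero, by badge number (higher first) (reversed rule for this group): Bianchi (863) before Eriksen and Romero (152).
Eriksen and Romero both have date of promotion to current rank Aug 2, 1998, so the next rule applies.
Among Eriksen and Romero, alphabetically by surname: Eriksen before Romero.
Amari, Brennan and Petrov all have total department service 20 years, so the next rule applies.
Amari, Brennan and Petrov all have badge number 703, so the next rule applies.
Amari, Brennan and Petrov all have date of promotion to current rank Jul 4, 2003, so the next rule applies.
Among Amari, Brennan and Petrov, alphabetically by surname: Amari before Brennan before Petrov.
Full order: Szabo, Bianchi, Eriksen, Romero, Harlow, Amari, Brennan, Petrov.

Szabo, Bianchi, Eriksen, Romero, Harlow, Amari, Brennan, Petrov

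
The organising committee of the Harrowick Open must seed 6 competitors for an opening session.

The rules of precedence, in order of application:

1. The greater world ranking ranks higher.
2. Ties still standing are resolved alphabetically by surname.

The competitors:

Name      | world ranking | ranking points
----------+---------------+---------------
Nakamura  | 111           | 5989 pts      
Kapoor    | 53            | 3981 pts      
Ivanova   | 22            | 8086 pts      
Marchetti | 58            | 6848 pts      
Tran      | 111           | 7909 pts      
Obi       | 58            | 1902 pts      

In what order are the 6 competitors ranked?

By world ranking (higher first): Nakamura and Tran (both 111); then Marchetti and Obi (both 58); then Kapoor (53); then Ivanova (22).
Among Nakamura and Tran, alphabetically by surname: Nakamura before Tran.
Among Marchetti and Obi, alphabetically by surname: Marchetti before Obi.
Full order: Nakamura, Tran, Marchetti, Obi, Kapoor, Ivanova.

Nakamura, Tran, Marchetti, Obi, Kapoor, Ivanova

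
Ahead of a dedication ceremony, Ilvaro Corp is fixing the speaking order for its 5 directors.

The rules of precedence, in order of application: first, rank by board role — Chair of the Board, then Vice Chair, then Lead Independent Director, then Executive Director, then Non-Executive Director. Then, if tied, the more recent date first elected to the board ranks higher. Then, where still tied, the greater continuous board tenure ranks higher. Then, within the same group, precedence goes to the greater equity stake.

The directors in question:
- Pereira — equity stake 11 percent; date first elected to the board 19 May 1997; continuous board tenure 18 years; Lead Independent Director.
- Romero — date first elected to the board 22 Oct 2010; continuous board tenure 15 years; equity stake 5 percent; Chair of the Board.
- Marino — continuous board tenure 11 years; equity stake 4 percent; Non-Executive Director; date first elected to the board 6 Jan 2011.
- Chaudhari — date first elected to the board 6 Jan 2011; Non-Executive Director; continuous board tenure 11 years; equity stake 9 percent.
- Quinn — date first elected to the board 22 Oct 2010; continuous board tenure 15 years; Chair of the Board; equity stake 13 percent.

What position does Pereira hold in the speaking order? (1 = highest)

By board role: Quinn and Romero (Chair of the Board); then Pereira (Lead Independent Director); then Chaudhari and Marino (Non-Executive Director).
Quinn and Romero both have date first elected to the board 22 Oct 2010, so the next rule applies.
Quinn and Romero both have continuous board tenure 15 years, so the next rule applies.
Among Quinn and Romero, by equity stake (higher first): Quinn (13 percent) before Romero (5 percent).
Chaudhari and Marino both have date first elected to the board 6 Jan 2011, so the next rule applies.
Chaudhari and Marino both have continuous board tenure 11 years, so the next rule applies.
Among Chaudhari and Marino, by equity stake (higher first): Chaudhari (9 percent) before Marino (4 percent).
Order: Quinn, Romero, Pereira, Chaudhari, Marino. So position 3.

3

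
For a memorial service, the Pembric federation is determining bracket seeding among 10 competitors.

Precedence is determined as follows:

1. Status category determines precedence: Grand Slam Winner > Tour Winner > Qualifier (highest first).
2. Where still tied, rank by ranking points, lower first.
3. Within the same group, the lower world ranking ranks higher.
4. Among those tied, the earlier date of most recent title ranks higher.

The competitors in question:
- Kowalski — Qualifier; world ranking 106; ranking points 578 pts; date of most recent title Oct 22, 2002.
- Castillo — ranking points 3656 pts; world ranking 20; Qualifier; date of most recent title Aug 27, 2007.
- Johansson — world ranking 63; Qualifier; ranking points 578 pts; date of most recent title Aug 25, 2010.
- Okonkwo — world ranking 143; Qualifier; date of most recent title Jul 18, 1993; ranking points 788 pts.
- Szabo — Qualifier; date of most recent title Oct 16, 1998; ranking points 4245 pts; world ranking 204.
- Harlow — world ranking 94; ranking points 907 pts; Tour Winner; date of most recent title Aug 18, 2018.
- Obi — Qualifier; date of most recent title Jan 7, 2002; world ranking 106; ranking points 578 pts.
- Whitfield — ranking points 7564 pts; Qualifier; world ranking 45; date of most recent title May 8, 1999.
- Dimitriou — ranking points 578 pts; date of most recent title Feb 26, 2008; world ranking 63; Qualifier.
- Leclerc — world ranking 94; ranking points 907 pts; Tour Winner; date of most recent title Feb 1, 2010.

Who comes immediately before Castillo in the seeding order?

Okonkwo

By status category: Leclerc and Harlow (Tour Winner); then Dimitriou, Johansson, Obi, Kowalski, Okonkwo, Castillo, Szabo and Whitfield (Qualifier).
Leclerc and Harlow both have ranking points 907 pts, so the next rule applies.
Leclerc and Harlow both have world ranking 94, so the next rule applies.
Among Leclerc and Harlow, by date of most recent title (earlier first): Leclerc (Feb 1, 2010) before Harlow (Aug 18, 2018).
Among Dimitriou, Johansson, Obi, Kowalski, Okonkwo, Castillo, Szabo and Whitfield, by ranking points (lower first): Dimitriou, Johansson, Obi and Kowalski (578 pts) before Okonkwo (788 pts) before Castillo (3656 pts) before Szabo (4245 pts) before Whitfield (7564 pts).
Among Dimitriou, Johansson, Obi and Kowalski, by world ranking (lower first): Dimitriou and Johansson (63) before Obi and Kowalski (106).
Among Dimitriou and Johansson, by date of most recent title (earlier first): Dimitriou (Feb 26, 2008) before Johansson (Aug 25, 2010).
Among Obi and Kowalski, by date of most recent title (earlier first): Obi (Jan 7, 2002) before Kowalski (Oct 22, 2002).
Order: Leclerc, Harlow, Dimitriou, Johansson, Obi, Kowalski, Okonkwo, Castillo, Szabo, Whitfield.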